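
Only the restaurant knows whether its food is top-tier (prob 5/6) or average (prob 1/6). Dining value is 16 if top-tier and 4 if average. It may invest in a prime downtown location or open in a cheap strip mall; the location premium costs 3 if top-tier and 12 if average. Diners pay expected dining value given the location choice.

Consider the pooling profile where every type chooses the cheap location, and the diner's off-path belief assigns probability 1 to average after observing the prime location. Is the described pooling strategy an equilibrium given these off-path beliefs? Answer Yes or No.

On path, the diner holds the prior and pays 5/6·16 + 1/6·4 = 14. Off path (the prime location), believing average, it pays 4.
top-tier: the cheap location nets 14; the prime location nets 4 − 3 = 1. top-tier stays.
average: the cheap location nets 14; the prime location nets 4 − 12 = -8. average stays.
No type deviates, so pooling is sustained.

Yes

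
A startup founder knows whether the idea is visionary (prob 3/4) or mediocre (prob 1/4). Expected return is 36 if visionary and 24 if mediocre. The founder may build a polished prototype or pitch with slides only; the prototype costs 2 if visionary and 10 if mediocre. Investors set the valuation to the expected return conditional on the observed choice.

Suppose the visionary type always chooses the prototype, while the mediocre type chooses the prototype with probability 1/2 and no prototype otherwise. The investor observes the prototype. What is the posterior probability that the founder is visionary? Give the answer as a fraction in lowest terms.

P(the prototype) = (3/4)·1 + (1/4)·(1/2) = 7/8.
By Bayes' rule, P(visionary | the prototype) = (3/4) / (7/8) = 6/7.

6/7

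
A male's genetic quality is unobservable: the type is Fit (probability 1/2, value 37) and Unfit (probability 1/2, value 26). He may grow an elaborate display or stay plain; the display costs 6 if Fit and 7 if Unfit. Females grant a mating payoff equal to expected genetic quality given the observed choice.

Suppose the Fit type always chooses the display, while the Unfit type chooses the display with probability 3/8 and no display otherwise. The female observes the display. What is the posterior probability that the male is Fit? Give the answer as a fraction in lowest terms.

8/11

P(the display) = (1/2)·1 + (1/2)·(3/8) = 11/16.
By Bayes' rule, P(Fit | the display) = (1/2) / (11/16) = 8/11.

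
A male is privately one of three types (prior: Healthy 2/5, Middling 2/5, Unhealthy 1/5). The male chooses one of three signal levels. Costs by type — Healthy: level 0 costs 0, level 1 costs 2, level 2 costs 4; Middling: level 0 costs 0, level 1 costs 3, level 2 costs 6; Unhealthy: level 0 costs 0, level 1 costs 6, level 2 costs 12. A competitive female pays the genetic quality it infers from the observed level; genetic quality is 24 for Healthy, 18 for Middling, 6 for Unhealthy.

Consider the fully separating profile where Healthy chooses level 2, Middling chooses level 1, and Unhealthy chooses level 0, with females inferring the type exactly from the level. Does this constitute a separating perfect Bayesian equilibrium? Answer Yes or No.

Separating mating payoffs: level 2 → 24, level 1 → 18, level 0 → 6.
Healthy (assigned level 2): level 0: 6 − 0 = 6; level 1: 18 − 2 = 16; level 2: 24 − 4 = 20. Healthy stays.
Middling (assigned level 1): level 0: 6 − 0 = 6; level 1: 18 − 3 = 15; level 2: 24 − 6 = 18. Middling prefers level 2.
Unhealthy (assigned level 0): level 0: 6 − 0 = 6; level 1: 18 − 6 = 12; level 2: 24 − 12 = 12. Unhealthy prefers level 1.
At least one type deviates; the separating profile fails.

No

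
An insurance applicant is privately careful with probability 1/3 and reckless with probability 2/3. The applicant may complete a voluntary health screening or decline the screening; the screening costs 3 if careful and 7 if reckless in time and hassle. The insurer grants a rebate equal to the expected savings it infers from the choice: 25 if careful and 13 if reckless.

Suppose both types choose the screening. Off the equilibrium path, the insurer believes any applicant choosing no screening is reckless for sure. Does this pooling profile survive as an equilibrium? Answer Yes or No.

No

On path, the insurer holds the prior and pays 1/3·25 + 2/3·13 = 17. Off path (no screening), believing reckless, it pays 13.
careful: the screening nets 17 − 3 = 14; no screening nets 13. careful stays.
reckless: the screening nets 17 − 7 = 10; no screening nets 13. reckless would deviate.
A type deviates, so pooling fails.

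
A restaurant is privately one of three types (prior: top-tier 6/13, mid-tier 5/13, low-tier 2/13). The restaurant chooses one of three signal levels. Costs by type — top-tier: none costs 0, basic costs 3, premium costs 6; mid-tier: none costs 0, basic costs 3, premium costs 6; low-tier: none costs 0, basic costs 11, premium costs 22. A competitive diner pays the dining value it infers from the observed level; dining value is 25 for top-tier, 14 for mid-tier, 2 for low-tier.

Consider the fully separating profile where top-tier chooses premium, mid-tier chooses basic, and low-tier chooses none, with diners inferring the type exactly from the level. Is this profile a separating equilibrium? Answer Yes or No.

No

Separating price premiums: premium → 25, basic → 14, none → 2.
top-tier (assigned premium): none: 2 − 0 = 2; basic: 14 − 3 = 11; premium: 25 − 6 = 19. top-tier stays.
mid-tier (assigned basic): none: 2 − 0 = 2; basic: 14 − 3 = 11; premium: 25 − 6 = 19. mid-tier prefers premium.
low-tier (assigned none): none: 2 − 0 = 2; basic: 14 − 11 = 3; premium: 25 − 22 = 3. low-tier prefers basic.
At least one type deviates; the separating profile fails.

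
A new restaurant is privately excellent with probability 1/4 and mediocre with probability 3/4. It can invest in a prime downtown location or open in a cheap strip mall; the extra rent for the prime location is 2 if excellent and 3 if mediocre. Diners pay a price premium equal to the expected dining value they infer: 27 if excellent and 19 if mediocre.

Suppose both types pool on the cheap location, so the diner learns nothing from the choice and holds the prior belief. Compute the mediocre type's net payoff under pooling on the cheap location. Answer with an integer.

21

Pooled price premium = 1/4·27 + 3/4·19 = 21.
mediocre pays no cost for the cheap location, so net payoff = 21.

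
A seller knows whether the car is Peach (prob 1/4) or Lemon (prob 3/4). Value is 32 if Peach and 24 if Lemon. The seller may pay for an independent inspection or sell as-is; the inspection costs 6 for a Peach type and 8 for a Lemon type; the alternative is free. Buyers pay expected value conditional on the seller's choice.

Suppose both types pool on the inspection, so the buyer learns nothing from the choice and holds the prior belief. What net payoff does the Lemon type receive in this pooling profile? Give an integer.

18

Pooled price = 1/4·32 + 3/4·24 = 26.
Lemon pays cost 8 for the inspection, so net payoff = 26 − 8 = 18.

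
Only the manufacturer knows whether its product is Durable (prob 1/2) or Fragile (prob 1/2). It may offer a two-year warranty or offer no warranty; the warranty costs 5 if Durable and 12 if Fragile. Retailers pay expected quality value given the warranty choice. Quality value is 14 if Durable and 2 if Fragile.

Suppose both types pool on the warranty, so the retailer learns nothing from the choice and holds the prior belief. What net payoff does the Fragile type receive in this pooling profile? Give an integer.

-4

Pooled price = 1/2·14 + 1/2·2 = 8.
Fragile pays cost 12 for the warranty, so net payoff = 8 − 12 = -4.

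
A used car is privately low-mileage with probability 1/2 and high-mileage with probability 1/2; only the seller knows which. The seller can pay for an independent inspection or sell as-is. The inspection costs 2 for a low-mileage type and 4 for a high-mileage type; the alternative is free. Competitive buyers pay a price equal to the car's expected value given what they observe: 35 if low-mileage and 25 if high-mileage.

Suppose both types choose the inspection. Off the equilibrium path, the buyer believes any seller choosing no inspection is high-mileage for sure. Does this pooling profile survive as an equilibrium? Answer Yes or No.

On path, the buyer holds the prior and pays 1/2·35 + 1/2·25 = 30. Off path (no inspection), believing high-mileage, it pays 25.
low-mileage: the inspection nets 30 − 2 = 28; no inspection nets 25. low-mileage stays.
high-mileage: the inspection nets 30 − 4 = 26; no inspection nets 25. high-mileage stays.
No type deviates, so pooling is sustained.

Yes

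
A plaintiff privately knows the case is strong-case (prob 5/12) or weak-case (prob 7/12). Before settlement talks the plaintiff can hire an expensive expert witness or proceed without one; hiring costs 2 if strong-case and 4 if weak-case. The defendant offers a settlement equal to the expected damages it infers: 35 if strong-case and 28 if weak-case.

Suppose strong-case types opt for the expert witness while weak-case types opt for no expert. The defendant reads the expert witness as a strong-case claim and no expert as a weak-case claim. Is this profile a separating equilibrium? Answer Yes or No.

No

Under these beliefs, the expert witness earns settlement 35 and no expert earns settlement 28.
strong-case: the expert witness nets 35 − 2 = 33; no expert nets 28. strong-case prefers the expert witness.
weak-case: the expert witness nets 35 − 4 = 31; no expert nets 28. weak-case would deviate to the expert witness.
weak-case has a profitable deviation, so the profile is not an equilibrium.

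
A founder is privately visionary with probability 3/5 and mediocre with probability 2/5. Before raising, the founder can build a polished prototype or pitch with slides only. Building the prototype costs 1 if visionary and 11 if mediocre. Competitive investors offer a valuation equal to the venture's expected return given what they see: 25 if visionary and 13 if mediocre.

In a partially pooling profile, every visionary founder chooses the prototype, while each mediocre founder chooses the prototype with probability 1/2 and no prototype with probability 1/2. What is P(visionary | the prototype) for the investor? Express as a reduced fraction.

P(the prototype) = (3/5)·1 + (2/5)·(1/2) = 4/5.
By Bayes' rule, P(visionary | the prototype) = (3/5) / (4/5) = 3/4.

3/4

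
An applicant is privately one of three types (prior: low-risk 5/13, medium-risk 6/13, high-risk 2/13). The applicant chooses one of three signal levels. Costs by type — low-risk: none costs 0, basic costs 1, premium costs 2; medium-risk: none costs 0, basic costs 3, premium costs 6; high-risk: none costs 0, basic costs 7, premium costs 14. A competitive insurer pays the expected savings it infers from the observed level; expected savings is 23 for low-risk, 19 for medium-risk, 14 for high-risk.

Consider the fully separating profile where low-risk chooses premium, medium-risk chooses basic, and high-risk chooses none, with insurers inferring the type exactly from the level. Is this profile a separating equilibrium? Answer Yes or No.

No

Separating rebates: premium → 23, basic → 19, none → 14.
low-risk (assigned premium): none: 14 − 0 = 14; basic: 19 − 1 = 18; premium: 23 − 2 = 21. low-risk stays.
medium-risk (assigned basic): none: 14 − 0 = 14; basic: 19 − 3 = 16; premium: 23 − 6 = 17. medium-risk prefers premium.
high-risk (assigned none): none: 14 − 0 = 14; basic: 19 − 7 = 12; premium: 23 − 14 = 9. high-risk stays.
At least one type deviates; the separating profile fails.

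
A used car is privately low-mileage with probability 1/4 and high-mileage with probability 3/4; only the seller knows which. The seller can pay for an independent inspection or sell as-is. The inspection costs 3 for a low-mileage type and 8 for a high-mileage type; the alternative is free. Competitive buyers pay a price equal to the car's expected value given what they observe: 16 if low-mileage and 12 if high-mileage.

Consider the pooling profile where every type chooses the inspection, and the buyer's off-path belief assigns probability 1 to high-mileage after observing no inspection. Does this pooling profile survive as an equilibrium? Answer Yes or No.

On path, the buyer holds the prior and pays 1/4·16 + 3/4·12 = 13. Off path (no inspection), believing high-mileage, it pays 12.
low-mileage: the inspection nets 13 − 3 = 10; no inspection nets 12. low-mileage would deviate.
high-mileage: the inspection nets 13 − 8 = 5; no inspection nets 12. high-mileage would deviate.
A type deviates, so pooling fails.

No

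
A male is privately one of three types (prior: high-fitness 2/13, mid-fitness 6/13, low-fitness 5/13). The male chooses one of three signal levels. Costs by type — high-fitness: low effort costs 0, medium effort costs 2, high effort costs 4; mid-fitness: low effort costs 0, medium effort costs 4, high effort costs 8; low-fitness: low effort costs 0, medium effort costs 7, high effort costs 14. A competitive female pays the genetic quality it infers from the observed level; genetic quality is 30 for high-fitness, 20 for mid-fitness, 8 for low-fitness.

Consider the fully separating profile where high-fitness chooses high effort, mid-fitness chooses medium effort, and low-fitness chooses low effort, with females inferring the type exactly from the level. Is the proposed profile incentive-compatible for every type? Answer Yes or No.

Separating mating payoffs: high effort → 30, medium effort → 20, low effort → 8.
high-fitness (assigned high effort): low effort: 8 − 0 = 8; medium effort: 20 − 2 = 18; high effort: 30 − 4 = 26. high-fitness stays.
mid-fitness (assigned medium effort): low effort: 8 − 0 = 8; medium effort: 20 − 4 = 16; high effort: 30 − 8 = 22. mid-fitness prefers high effort.
low-fitness (assigned low effort): low effort: 8 − 0 = 8; medium effort: 20 − 7 = 13; high effort: 30 − 14 = 16. low-fitness prefers high effort.
At least one type deviates; the separating profile fails.

No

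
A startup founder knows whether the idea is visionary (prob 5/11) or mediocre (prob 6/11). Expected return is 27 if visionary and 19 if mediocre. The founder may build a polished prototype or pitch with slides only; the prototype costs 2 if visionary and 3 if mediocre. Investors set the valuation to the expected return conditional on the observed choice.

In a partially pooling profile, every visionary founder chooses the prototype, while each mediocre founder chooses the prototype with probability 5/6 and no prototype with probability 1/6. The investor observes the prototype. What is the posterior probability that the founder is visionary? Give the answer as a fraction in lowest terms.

P(the prototype) = (5/11)·1 + (6/11)·(5/6) = 10/11.
By Bayes' rule, P(visionary | the prototype) = (5/11) / (10/11) = 1/2.

1/2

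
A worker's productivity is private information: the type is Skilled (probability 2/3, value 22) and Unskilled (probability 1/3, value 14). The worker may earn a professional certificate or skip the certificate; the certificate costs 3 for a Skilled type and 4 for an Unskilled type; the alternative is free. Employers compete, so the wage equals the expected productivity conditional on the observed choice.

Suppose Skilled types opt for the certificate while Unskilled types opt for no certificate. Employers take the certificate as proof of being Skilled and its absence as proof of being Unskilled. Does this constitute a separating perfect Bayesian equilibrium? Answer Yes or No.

No

Under these beliefs, the certificate earns wage 22 and no certificate earns wage 14.
Skilled: the certificate nets 22 − 3 = 19; no certificate nets 14. Skilled prefers the certificate.
Unskilled: the certificate nets 22 − 4 = 18; no certificate nets 14. Unskilled would deviate to the certificate.
Unskilled has a profitable deviation, so the profile is not an equilibrium.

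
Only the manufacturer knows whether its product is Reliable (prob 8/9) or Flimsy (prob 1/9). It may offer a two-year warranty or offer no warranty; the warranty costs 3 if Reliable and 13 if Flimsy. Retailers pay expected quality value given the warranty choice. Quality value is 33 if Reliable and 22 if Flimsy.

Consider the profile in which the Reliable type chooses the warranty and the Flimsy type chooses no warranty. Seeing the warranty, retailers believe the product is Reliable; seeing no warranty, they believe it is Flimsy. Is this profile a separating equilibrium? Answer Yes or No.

Under these beliefs, the warranty earns price 33 and no warranty earns price 22.
Reliable: the warranty nets 33 − 3 = 30; no warranty nets 22. Reliable prefers the warranty.
Flimsy: the warranty nets 33 − 13 = 20; no warranty nets 22. Flimsy prefers no warranty.
Neither type deviates, so the separating profile is an equilibrium.

Yes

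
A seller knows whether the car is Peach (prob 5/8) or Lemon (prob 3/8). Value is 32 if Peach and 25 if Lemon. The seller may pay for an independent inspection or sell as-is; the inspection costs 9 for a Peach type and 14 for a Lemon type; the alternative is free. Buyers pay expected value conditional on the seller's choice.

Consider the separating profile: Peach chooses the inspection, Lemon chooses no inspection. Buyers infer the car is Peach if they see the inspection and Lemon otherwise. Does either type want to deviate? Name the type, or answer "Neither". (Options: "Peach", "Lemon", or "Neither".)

The inspection pays 32; no inspection pays 25.
Peach: assigned the inspection, nets 32 − 9 = 23; deviating to no inspection nets 25.
Lemon: assigned no inspection, nets 25; deviating to the inspection nets 32 − 14 = 18.
The Peach type gains 2 by deviating.

Peach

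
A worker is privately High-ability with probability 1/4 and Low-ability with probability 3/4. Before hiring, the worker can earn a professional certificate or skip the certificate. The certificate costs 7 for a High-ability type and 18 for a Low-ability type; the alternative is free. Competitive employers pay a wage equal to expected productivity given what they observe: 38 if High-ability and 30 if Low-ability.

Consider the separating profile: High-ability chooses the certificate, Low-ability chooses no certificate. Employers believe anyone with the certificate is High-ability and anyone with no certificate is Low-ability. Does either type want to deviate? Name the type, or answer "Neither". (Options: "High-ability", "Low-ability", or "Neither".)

The certificate pays 38; no certificate pays 30.
High-ability: assigned the certificate, nets 38 − 7 = 31; deviating to no certificate nets 30.
Low-ability: assigned no certificate, nets 30; deviating to the certificate nets 38 − 18 = 20.
Both types strictly prefer their assigned action; no profitable deviation.

Neither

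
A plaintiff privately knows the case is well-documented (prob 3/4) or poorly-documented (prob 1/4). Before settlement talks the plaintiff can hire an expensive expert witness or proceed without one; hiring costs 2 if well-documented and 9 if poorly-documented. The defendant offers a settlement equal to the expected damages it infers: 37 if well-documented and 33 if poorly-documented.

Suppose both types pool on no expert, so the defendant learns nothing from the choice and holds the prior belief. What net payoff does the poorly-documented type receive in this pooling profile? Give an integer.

36

Pooled settlement = 3/4·37 + 1/4·33 = 36.
poorly-documented pays no cost for no expert, so net payoff = 36.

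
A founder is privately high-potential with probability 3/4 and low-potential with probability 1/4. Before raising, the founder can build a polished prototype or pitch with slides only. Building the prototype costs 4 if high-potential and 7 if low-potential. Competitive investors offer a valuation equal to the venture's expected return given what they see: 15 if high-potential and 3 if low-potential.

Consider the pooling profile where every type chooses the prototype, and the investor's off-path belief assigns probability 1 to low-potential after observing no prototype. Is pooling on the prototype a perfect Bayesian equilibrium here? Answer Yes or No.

Yes

On path, the investor holds the prior and pays 3/4·15 + 1/4·3 = 12. Off path (no prototype), believing low-potential, it pays 3.
high-potential: the prototype nets 12 − 4 = 8; no prototype nets 3. high-potential stays.
low-potential: the prototype nets 12 − 7 = 5; no prototype nets 3. low-potential stays.
No type deviates, so pooling is sustained.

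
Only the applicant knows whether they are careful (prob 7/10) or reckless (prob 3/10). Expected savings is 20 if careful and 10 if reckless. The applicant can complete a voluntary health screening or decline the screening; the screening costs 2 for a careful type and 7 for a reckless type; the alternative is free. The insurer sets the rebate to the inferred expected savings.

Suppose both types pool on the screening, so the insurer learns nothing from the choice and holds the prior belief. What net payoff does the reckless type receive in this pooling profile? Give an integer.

10

Pooled rebate = 7/10·20 + 3/10·10 = 17.
reckless pays cost 7 for the screening, so net payoff = 17 − 7 = 10.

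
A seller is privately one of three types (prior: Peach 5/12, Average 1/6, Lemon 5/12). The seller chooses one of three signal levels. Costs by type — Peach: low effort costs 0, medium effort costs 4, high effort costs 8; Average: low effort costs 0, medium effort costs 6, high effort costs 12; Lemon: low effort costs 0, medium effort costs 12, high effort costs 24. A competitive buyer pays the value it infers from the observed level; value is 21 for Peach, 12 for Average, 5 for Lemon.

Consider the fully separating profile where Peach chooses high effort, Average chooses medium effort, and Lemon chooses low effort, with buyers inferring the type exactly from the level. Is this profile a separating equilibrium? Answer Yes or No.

Separating prices: high effort → 21, medium effort → 12, low effort → 5.
Peach (assigned high effort): low effort: 5 − 0 = 5; medium effort: 12 − 4 = 8; high effort: 21 − 8 = 13. Peach stays.
Average (assigned medium effort): low effort: 5 − 0 = 5; medium effort: 12 − 6 = 6; high effort: 21 − 12 = 9. Average prefers high effort.
Lemon (assigned low effort): low effort: 5 − 0 = 5; medium effort: 12 − 12 = 0; high effort: 21 − 24 = -3. Lemon stays.
At least one type deviates; the separating profile fails.

No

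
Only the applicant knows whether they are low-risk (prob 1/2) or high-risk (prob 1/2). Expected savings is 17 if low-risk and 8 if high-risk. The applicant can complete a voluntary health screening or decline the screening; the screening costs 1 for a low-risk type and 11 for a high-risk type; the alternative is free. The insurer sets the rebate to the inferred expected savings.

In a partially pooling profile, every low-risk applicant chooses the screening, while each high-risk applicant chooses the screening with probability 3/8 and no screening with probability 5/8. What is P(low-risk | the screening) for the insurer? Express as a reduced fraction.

8/11

P(the screening) = (1/2)·1 + (1/2)·(3/8) = 11/16.
By Bayes' rule, P(low-risk | the screening) = (1/2) / (11/16) = 8/11.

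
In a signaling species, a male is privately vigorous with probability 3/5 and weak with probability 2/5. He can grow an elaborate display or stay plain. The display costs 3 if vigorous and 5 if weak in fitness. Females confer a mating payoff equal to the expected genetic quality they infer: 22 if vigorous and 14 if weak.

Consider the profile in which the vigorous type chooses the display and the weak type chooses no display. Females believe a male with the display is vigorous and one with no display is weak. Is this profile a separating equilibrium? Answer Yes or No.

Under these beliefs, the display earns mating payoff 22 and no display earns mating payoff 14.
vigorous: the display nets 22 − 3 = 19; no display nets 14. vigorous prefers the display.
weak: the display nets 22 − 5 = 17; no display nets 14. weak would deviate to the display.
weak has a profitable deviation, so the profile is not an equilibrium.

No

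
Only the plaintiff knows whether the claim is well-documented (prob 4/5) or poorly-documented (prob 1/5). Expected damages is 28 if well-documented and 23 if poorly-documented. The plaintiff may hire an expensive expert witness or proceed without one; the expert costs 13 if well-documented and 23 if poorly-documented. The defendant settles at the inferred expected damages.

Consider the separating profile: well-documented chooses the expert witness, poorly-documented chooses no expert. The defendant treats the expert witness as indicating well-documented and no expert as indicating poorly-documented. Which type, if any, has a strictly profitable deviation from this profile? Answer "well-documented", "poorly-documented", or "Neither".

well-documented

The expert witness pays 28; no expert pays 23.
well-documented: assigned the expert witness, nets 28 − 13 = 15; deviating to no expert nets 23.
poorly-documented: assigned no expert, nets 23; deviating to the expert witness nets 28 − 23 = 5.
The well-documented type gains 8 by deviating.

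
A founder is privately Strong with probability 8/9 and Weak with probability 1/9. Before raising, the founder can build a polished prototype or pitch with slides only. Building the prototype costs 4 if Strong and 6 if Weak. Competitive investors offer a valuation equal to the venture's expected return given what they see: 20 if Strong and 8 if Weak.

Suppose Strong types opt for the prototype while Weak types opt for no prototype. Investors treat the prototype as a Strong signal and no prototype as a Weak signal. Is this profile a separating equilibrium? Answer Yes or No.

Under these beliefs, the prototype earns valuation 20 and no prototype earns valuation 8.
Strong: the prototype nets 20 − 4 = 16; no prototype nets 8. Strong prefers the prototype.
Weak: the prototype nets 20 − 6 = 14; no prototype nets 8. Weak would deviate to the prototype.
Weak has a profitable deviation, so the profile is not an equilibrium.

No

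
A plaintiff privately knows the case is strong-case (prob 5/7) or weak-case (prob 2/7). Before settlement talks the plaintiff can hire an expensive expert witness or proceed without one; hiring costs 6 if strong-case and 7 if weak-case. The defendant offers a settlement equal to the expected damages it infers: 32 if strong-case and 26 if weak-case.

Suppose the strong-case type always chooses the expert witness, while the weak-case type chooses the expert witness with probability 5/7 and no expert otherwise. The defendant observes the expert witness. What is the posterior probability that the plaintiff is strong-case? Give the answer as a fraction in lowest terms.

P(the expert witness) = (5/7)·1 + (2/7)·(5/7) = 45/49.
By Bayes' rule, P(strong-case | the expert witness) = (5/7) / (45/49) = 7/9.

7/9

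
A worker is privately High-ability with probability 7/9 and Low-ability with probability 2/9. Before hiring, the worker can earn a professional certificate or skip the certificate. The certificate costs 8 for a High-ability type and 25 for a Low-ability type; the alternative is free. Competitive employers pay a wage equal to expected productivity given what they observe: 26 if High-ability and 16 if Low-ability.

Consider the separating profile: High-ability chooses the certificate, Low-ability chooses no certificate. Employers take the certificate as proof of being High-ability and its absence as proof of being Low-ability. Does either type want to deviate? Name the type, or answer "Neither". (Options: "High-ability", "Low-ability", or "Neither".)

The certificate pays 26; no certificate pays 16.
High-ability: assigned the certificate, nets 26 − 8 = 18; deviating to no certificate nets 16.
Low-ability: assigned no certificate, nets 16; deviating to the certificate nets 26 − 25 = 1.
Both types strictly prefer their assigned action; no profitable deviation.

Neither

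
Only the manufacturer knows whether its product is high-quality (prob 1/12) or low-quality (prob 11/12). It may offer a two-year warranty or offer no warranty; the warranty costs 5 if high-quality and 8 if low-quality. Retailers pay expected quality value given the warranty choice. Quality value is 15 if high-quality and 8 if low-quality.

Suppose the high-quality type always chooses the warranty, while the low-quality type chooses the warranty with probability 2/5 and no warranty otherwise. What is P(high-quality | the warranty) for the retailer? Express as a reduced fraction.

P(the warranty) = (1/12)·1 + (11/12)·(2/5) = 9/20.
By Bayes' rule, P(high-quality | the warranty) = (1/12) / (9/20) = 5/27.

5/27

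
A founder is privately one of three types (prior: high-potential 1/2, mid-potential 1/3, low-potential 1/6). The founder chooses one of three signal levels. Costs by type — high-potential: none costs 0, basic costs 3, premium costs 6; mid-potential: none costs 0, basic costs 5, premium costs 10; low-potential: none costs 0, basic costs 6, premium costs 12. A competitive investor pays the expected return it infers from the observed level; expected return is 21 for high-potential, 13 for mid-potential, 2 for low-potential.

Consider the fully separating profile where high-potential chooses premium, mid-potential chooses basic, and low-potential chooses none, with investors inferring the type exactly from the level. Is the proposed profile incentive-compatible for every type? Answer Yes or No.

Separating valuations: premium → 21, basic → 13, none → 2.
high-potential (assigned premium): none: 2 − 0 = 2; basic: 13 − 3 = 10; premium: 21 − 6 = 15. high-potential stays.
mid-potential (assigned basic): none: 2 − 0 = 2; basic: 13 − 5 = 8; premium: 21 − 10 = 11. mid-potential prefers premium.
low-potential (assigned none): none: 2 − 0 = 2; basic: 13 − 6 = 7; premium: 21 − 12 = 9. low-potential prefers premium.
At least one type deviates; the separating profile fails.

No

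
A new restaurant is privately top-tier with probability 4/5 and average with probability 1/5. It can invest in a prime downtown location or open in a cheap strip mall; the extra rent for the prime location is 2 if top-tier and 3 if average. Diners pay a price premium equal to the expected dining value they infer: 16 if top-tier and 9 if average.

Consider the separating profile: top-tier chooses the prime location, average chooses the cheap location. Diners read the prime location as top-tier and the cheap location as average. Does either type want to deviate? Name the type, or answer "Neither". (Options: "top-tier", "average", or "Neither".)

The prime location pays 16; the cheap location pays 9.
top-tier: assigned the prime location, nets 16 − 2 = 14; deviating to the cheap location nets 9.
average: assigned the cheap location, nets 9; deviating to the prime location nets 16 − 3 = 13.
The average type gains 4 by deviating.

average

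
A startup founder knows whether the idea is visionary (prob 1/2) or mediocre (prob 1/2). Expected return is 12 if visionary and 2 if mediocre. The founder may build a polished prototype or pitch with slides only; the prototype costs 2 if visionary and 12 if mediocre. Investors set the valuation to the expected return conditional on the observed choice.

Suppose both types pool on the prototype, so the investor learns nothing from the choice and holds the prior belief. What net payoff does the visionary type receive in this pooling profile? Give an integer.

Pooled valuation = 1/2·12 + 1/2·2 = 7.
visionary pays cost 2 for the prototype, so net payoff = 7 − 2 = 5.

5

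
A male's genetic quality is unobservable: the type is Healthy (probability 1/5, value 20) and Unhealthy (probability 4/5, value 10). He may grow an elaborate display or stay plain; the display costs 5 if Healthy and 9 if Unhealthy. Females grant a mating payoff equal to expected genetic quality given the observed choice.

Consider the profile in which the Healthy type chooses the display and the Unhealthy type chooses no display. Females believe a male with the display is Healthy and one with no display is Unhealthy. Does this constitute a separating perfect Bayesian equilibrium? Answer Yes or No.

Under these beliefs, the display earns mating payoff 20 and no display earns mating payoff 10.
Healthy: the display nets 20 − 5 = 15; no display nets 10. Healthy prefers the display.
Unhealthy: the display nets 20 − 9 = 11; no display nets 10. Unhealthy would deviate to the display.
Unhealthy has a profitable deviation, so the profile is not an equilibrium.

No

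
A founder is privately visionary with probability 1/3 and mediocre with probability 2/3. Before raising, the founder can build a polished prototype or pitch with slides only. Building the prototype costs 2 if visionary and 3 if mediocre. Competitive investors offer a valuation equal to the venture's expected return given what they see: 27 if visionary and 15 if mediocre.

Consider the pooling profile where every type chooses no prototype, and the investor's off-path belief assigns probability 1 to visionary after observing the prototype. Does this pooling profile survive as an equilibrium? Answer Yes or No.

On path, the investor holds the prior and pays 1/3·27 + 2/3·15 = 19. Off path (the prototype), believing visionary, it pays 27.
visionary: no prototype nets 19; the prototype nets 27 − 2 = 25. visionary would deviate.
mediocre: no prototype nets 19; the prototype nets 27 − 3 = 24. mediocre would deviate.
A type deviates, so pooling fails.

No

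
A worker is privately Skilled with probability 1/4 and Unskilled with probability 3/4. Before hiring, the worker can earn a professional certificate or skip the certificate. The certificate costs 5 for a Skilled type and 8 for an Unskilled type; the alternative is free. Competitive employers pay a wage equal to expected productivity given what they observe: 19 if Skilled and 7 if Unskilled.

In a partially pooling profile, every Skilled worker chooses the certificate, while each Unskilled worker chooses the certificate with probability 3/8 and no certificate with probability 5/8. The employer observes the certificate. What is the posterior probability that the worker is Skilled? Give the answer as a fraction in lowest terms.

8/17

P(the certificate) = (1/4)·1 + (3/4)·(3/8) = 17/32.
By Bayes' rule, P(Skilled | the certificate) = (1/4) / (17/32) = 8/17.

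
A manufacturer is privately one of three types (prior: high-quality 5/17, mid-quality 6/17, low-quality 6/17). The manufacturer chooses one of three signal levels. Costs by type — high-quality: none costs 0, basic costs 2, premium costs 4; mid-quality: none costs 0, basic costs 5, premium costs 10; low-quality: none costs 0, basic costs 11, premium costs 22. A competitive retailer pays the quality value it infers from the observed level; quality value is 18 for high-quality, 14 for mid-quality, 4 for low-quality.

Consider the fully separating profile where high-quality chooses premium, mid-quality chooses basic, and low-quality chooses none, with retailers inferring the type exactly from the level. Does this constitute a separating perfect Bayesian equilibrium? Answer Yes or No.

Yes

Separating prices: premium → 18, basic → 14, none → 4.
high-quality (assigned premium): none: 4 − 0 = 4; basic: 14 − 2 = 12; premium: 18 − 4 = 14. high-quality stays.
mid-quality (assigned basic): none: 4 − 0 = 4; basic: 14 − 5 = 9; premium: 18 − 10 = 8. mid-quality stays.
low-quality (assigned none): none: 4 − 0 = 4; basic: 14 − 11 = 3; premium: 18 − 22 = -4. low-quality stays.
Every type prefers its assigned level; separation holds.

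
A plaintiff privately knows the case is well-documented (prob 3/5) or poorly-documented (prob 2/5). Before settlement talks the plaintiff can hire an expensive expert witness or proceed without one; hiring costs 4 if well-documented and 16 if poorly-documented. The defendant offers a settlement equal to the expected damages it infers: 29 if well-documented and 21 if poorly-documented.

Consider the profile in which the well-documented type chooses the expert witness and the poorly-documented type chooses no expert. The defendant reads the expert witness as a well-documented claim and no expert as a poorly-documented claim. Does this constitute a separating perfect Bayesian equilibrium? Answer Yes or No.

Under these beliefs, the expert witness earns settlement 29 and no expert earns settlement 21.
well-documented: the expert witness nets 29 − 4 = 25; no expert nets 21. well-documented prefers the expert witness.
poorly-documented: the expert witness nets 29 − 16 = 13; no expert nets 21. poorly-documented prefers no expert.
Neither type deviates, so the separating profile is an equilibrium.

Yes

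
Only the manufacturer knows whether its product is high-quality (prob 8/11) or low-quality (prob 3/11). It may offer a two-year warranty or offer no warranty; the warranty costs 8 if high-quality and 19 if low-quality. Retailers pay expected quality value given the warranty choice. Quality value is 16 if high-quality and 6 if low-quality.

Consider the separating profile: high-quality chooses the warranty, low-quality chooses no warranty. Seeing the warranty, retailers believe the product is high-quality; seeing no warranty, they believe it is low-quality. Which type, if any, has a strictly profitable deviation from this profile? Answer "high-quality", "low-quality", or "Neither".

The warranty pays 16; no warranty pays 6.
high-quality: assigned the warranty, nets 16 − 8 = 8; deviating to no warranty nets 6.
low-quality: assigned no warranty, nets 6; deviating to the warranty nets 16 − 19 = -3.
Both types strictly prefer their assigned action; no profitable deviation.

Neither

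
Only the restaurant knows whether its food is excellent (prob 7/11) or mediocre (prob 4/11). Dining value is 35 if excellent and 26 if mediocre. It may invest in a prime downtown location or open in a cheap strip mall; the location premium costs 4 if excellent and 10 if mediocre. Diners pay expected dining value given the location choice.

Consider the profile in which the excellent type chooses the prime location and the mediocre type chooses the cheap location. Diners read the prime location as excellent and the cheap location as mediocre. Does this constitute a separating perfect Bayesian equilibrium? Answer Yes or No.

Yes

Under these beliefs, the prime location earns price premium 35 and the cheap location earns price premium 26.
excellent: the prime location nets 35 − 4 = 31; the cheap location nets 26. excellent prefers the prime location.
mediocre: the prime location nets 35 − 10 = 25; the cheap location nets 26. mediocre prefers the cheap location.
Neither type deviates, so the separating profile is an equilibrium.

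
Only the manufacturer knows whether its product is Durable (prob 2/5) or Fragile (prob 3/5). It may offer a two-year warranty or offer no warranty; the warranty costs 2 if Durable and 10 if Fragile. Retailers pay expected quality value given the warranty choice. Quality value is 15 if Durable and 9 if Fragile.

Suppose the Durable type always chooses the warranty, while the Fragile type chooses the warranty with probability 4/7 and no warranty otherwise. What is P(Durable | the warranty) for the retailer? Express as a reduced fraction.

P(the warranty) = (2/5)·1 + (3/5)·(4/7) = 26/35.
By Bayes' rule, P(Durable | the warranty) = (2/5) / (26/35) = 7/13.

7/13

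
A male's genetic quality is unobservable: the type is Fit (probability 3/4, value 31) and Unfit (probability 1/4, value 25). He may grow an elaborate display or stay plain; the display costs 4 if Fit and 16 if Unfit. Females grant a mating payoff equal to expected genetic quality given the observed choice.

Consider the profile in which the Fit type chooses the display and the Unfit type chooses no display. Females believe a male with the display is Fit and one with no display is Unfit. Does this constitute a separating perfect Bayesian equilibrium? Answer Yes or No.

Yes

Under these beliefs, the display earns mating payoff 31 and no display earns mating payoff 25.
Fit: the display nets 31 − 4 = 27; no display nets 25. Fit prefers the display.
Unfit: the display nets 31 − 16 = 15; no display nets 25. Unfit prefers no display.
Neither type deviates, so the separating profile is an equilibrium.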